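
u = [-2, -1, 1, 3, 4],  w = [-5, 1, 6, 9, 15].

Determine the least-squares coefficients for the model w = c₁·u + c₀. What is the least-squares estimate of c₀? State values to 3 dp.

Forming MᵀM = [[31, 5]; [5, 5]] and Mᵀw = [102, 26]ᵀ gives MᵀM·[c₁, c₀]ᵀ = Mᵀw.
det = 31·5 − 5² = 130.
c₁ = (102·5 − 5·26)/130 = 38/13; c₀ = (31·26 − 5·102)/130 = 148/65.

c₀ = 2.277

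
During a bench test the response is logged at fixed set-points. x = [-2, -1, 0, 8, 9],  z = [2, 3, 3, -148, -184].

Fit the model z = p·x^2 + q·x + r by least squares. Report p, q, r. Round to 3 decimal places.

From the data, Σx^2·x^2 = 10674, Σx^2·x = 1232, Σx^2 = 150, Σx·x = 150, Σx = 14, Σ1 = 5.
Moment sums: Σx^2·z = -24365, Σx·z = -2847, Σz = -324.
MᵀM·[p, q, r]ᵀ = Mᵀz becomes [[10674, 1232, 150]; [1232, 150, 14]; [150, 14, 5]]·[p, q, r]ᵀ = [-24365, -2847, -324]ᵀ.
Row-reducing yields p = -118871/61838, q = -30209/8834, r = 75562/30919.

p = -1.922, q = -3.420, r = 2.444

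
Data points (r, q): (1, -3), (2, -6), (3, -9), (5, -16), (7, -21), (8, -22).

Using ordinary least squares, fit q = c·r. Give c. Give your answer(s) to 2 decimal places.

c = -2.93

Setting ∂/∂c … = 0 gives: 152·c = -445.
Hence c = -445 / 152 ≈ -2.92763.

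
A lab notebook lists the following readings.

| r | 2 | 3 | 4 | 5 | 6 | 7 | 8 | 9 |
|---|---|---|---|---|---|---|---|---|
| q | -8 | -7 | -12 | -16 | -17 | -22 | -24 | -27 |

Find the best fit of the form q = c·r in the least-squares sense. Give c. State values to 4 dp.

c = -3.0141

From the data, Σr·r = 284.
And Σr·q = -856.
So MᵀM·[c]ᵀ = Mᵀq: [[284]]·[c]ᵀ = [-856]ᵀ.
c = (-856)/284 = -3.01408.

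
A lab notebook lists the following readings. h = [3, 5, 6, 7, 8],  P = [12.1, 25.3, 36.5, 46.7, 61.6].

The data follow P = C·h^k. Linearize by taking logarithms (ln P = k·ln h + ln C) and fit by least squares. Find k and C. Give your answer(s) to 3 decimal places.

Let Y = ln P. Fitting Y = k·ln h + ln C by least squares:
Σln h = 8.5252, Σ(ln h)² = 15.1183, Σln P = 17.2857, Σln h·ln P = 30.4326.
Equations: 15.1183·k + 8.5252·ln C = 30.4326;  8.5252·k + 5·ln C = 17.2857.
Solving (det = 2.9130): k = 1.64758, ln C = 0.64797, so C = exp(0.64797) = 1.91166.

k = 1.648, C = 1.912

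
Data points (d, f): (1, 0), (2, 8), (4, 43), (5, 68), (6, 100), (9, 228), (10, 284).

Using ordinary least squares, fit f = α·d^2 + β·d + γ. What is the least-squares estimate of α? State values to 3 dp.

α = 2.884

The normal equations are: 18755·α + 2143·β + 263·γ = 52888;  2143·α + 263·β + 37·γ = 6020;  263·α + 37·β + 7·γ = 731.
Inverting the 3×3 Gram matrix, [α, β, γ]ᵀ = [106153/36806, -8291/36806, -7207/2629]ᵀ.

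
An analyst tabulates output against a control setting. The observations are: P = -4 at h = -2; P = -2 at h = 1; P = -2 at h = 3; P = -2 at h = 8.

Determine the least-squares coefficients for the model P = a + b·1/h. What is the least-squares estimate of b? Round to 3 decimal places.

The normal equations are: 4·a + (23/24)·b = -10;  (23/24)·a + (793/576)·b = -11/12.
Eliminating b: (793/576)·(row 1) − (23/24)·(row 2) gives (881/192)·a = (793/576)·(-10) − (23/24)·(-11/12) = -116/9, so a = -7424/2643.
Then b = ((-11/12) − (23/24)·(-7424/2643))/(793/576) = 1136/881.

b = 1.289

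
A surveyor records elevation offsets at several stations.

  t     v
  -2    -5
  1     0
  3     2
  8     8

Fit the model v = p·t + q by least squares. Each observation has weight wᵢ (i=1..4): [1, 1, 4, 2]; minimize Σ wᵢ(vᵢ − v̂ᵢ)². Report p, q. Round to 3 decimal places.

MᵀWM·[p, q]ᵀ = MᵀWv reads: 169·p + 27·q = 162;  27·p + 8·q = 19.
Eliminating q: 8·(row 1) − 27·(row 2) gives 623·p = 8·162 − 27·19 = 783, so p = 783/623.
Then q = (19 − 27·(783/623))/8 = -1163/623.

p = 1.257, q = -1.867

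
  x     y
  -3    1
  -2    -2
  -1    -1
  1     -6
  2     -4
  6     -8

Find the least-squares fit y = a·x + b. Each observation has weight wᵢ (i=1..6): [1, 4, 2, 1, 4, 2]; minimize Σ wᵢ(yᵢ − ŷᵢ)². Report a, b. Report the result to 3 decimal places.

a = -0.827, b = -2.885

Forming AᵀWA = [[116, 8]; [8, 14]] and AᵀWy = [-119, -47]ᵀ gives AᵀWA·[a, b]ᵀ = AᵀWy.
Determinant 116·14 − 8² = 1560.
a = ((-119)·14 − 8·(-47))/1560 = -43/52; b = (116·(-47) − 8·(-119))/1560 = -75/26.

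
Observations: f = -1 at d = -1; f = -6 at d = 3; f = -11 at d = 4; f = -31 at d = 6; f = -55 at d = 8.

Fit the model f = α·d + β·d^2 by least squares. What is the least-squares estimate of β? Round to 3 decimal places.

β = -0.970

Setting ∂/∂α … = 0 gives: 126·α + 818·β = -687;  818·α + 5730·β = -4867.
Eliminating β: 5730·(row 1) − 818·(row 2) gives 52856·α = 5730·(-687) − 818·(-4867) = 44696, so α = 5587/6607.
Then β = ((-4867) − 818·(5587/6607))/5730 = -12819/13214.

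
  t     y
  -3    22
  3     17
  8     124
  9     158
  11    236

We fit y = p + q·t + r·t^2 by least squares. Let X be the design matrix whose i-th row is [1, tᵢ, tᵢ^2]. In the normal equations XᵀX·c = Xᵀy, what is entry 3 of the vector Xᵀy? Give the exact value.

Entry 3 ↔ basis t^2, so (Xᵀy)_{3} = Σᵢ (t^2)·yᵢ = (9)·(22) + (9)·(17) + (64)·(124) + (81)·(158) + (121)·(236) = 49641.

49641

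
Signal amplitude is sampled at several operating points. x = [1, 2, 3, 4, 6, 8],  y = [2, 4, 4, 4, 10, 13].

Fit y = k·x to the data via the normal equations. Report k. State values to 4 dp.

Normal-equation sums: Σx·x = 130.
Right-hand side: Σx·y = 202.
So MᵀM·[k]ᵀ = Mᵀy: [[130]]·[k]ᵀ = [202]ᵀ.
Hence k = 202 / 130 ≈ 1.55385.

k = 1.5538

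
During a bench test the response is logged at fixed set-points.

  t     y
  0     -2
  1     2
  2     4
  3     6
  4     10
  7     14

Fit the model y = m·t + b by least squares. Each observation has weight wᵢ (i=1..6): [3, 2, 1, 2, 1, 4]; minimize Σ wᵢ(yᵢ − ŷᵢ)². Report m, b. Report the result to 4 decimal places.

m = 2.2086, b = -0.9816

Setting ∂/∂m … = 0 gives: 236·m + 42·b = 480;  42·m + 13·b = 80.
Eliminating b: 13·(row 1) − 42·(row 2) gives 1304·m = 13·480 − 42·80 = 2880, so m = 360/163.
Then b = (80 − 42·(360/163))/13 = -160/163.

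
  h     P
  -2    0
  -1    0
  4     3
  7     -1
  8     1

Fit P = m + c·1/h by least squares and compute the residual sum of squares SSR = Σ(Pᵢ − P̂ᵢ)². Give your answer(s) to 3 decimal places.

Compute the Gram sums: Σ1 = 5, Σ1/h = -55/56, Σ1/h·1/h = 4229/3136.
And ΣP = 3, Σ1/h·P = 41/56.
det = 5·(4229/3136) − (-55/56)² = 2265/392.
m = (3·(4229/3136) − (-55/56)·(41/56))/(2265/392) = 7471/9060; c = (5·(41/56) − (-55/56)·3)/(2265/392) = 518/453.
Residuals: -2291/9060, 963/3020, 17119/9060, -18011/9060, 49/1510; SSR = 34831/4530.

SSR = 7.689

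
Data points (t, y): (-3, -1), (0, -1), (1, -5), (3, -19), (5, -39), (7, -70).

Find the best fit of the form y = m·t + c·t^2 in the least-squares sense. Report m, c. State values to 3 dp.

m = -2.870, c = -1.017

MᵀM·[m, c]ᵀ = Mᵀy reads: 93·m + 469·c = -744;  469·m + 3189·c = -4590.
Δ = 93·3189 − 469² = 76616.
m = ((-744)·3189 − 469·(-4590))/76616 = -109953/38308; c = (93·(-4590) − 469·(-744))/76616 = -38967/38308.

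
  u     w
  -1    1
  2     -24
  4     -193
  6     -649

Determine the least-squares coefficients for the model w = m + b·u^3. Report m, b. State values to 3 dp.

m = -1.021, b = -3.000

Forming XᵀX = [[4, 287]; [287, 50817]] and Xᵀw = [-865, -152729]ᵀ gives XᵀX·[m, b]ᵀ = Xᵀw.
Δ = 4·50817 − 287² = 120899.
m = ((-865)·50817 − 287·(-152729))/120899 = -123482/120899; b = (4·(-152729) − 287·(-865))/120899 = -362661/120899.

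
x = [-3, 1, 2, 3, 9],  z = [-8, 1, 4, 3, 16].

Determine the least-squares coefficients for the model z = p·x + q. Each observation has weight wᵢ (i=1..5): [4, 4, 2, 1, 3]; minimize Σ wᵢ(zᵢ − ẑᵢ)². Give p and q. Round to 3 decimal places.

p = 1.984, q = -1.470

Compute the Gram sums: Σwᵢ·x·x = 300, Σwᵢ·x = 26, Σwᵢ·1 = 14.
And Σwᵢ·x·z = 557, Σwᵢ·z = 31.
Normal equations: [[300, 26]; [26, 14]]·[p, q]ᵀ = [557, 31]ᵀ.
Determinant 300·14 − 26² = 3524.
p = (557·14 − 26·31)/3524 = 1748/881; q = (300·31 − 26·557)/3524 = -2591/1762.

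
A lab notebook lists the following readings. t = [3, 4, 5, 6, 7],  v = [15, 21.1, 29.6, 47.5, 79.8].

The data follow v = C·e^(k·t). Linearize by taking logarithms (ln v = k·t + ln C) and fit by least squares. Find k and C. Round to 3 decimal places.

Linearized form: ln v = k·t + ln C. From the 5 transformed points,
Σt = 25.0000, Σ(t)² = 135.0000, Σln v = 17.3854, Σt·ln v = 91.0812.
Equations: 135.0000·k + 25.0000·ln C = 91.0812;  25.0000·k + 5·ln C = 17.3854.
Slope k = (n·Σt·ln v − Σt·Σln v)/(n·Σ(t)² − (Σt)²) = (5·91.0812 − 25.0000·17.3854)/50.0000 = 0.41544; ln C = (Σln v − k·Σt)/n = 1.39987, so C = exp(1.39987) = 4.05467.

k = 0.415, C = 4.055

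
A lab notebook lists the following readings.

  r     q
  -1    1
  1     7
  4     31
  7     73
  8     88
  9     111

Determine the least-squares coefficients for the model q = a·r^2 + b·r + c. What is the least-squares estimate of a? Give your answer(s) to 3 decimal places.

a = 0.990

Compute the Gram sums: Σr^2·r^2 = 13316, Σr^2·r = 1648, Σr^2 = 212, Σr·r = 212, Σr = 28, Σ1 = 6.
Right-hand side: Σr^2·q = 18704, Σr·q = 2344, Σq = 311.
AᵀA·[a, b, c]ᵀ = Aᵀq becomes [[13316, 1648, 212]; [1648, 212, 28]; [212, 28, 6]]·[a, b, c]ᵀ = [18704, 2344, 311]ᵀ.
Row-reducing yields a = 4943/4994, b = 14781/4994, c = 15225/4994.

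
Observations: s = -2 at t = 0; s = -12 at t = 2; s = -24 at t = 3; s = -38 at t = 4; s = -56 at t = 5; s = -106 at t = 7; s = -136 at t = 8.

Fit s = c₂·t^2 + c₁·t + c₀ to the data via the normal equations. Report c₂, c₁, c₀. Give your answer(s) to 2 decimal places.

Setting ∂/∂c₂ … = 0 gives: 7475·c₂ + 1079·c₁ + 167·c₀ = -16170;  1079·c₂ + 167·c₁ + 29·c₀ = -2358;  167·c₂ + 29·c₁ + 7·c₀ = -374.
Inverting the 3×3 Gram matrix, [c₂, c₁, c₀]ᵀ = [-15494/7987, -9810/7987, -2350/1141]ᵀ.

c₂ = -1.94, c₁ = -1.23, c₀ = -2.06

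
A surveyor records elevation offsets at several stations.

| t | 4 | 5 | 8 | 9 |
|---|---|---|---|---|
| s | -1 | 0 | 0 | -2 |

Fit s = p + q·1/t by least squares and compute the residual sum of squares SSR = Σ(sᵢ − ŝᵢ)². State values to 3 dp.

SSR = 2.610

The normal system XᵀX·[p, q]ᵀ = Xᵀs is [[4, 247/360]; [247/360, 16909/129600]]·[p, q]ᵀ = [-3, -17/36]ᵀ.
Eliminating q: (16909/129600)·(row 1) − (247/360)·(row 2) gives (2209/43200)·p = (16909/129600)·(-3) − (247/360)·(-17/36) = -8737/129600, so p = -8737/6627.
Then q = ((-17/36) − (247/360)·(-8737/6627))/(16909/129600) = 7320/2209.
Residuals: -3380/6627, 4345/6627, 5992/6627, -2319/2209; SSR = 17294/6627.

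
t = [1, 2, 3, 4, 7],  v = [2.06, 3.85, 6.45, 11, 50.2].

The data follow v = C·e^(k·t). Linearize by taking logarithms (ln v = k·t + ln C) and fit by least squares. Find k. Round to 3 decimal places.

k = 0.527

With ln vᵢ as the transformed response and tᵢ as the regressor:
Σt = 17.0000, Σ(t)² = 79.0000, Σln v = 10.2488, Σt·ln v = 46.0148.
Equations: 79.0000·k + 17.0000·ln C = 46.0148;  17.0000·k + 5·ln C = 10.2488.
Solving (det = 106.0000): k = 0.52684, ln C = 0.25851.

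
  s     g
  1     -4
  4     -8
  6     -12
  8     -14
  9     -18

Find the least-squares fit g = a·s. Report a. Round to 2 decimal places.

a = -1.93

Entries of MᵀM: Σs·s = 198.
For Mᵀg: Σs·g = -382.
So MᵀM·[a]ᵀ = Mᵀg: [[198]]·[a]ᵀ = [-382]ᵀ.
Hence a = -382 / 198 ≈ -1.92929.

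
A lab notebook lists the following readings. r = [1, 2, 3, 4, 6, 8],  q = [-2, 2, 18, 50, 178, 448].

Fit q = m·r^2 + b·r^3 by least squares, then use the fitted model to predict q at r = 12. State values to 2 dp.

q̂ = 1585.94

Entries of AᵀA: Σr^2·r^2 = 5746, Σr^2·r^3 = 41844, Σr^3·r^3 = 313690.
Right-hand side: Σr^2·q = 36048, Σr^3·q = 271524.
Normal equations: [[5746, 41844]; [41844, 313690]]·[m, b]ᵀ = [36048, 271524]ᵀ.
Determinant 5746·313690 − 41844² = 51542404.
m = (36048·313690 − 41844·271524)/51542404 = -13438284/12885601; b = (5746·271524 − 41844·36048)/51542404 = 12946098/12885601.
At r = 12: q̂ = (-13438284/12885601)·(144) + (12946098/12885601)·(1728) = 20435744448/12885601.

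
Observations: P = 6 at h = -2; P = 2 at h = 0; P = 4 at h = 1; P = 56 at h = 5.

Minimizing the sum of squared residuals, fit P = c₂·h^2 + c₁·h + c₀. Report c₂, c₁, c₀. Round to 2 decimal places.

c₂ = 1.91, c₁ = 1.38, c₀ = 1.30

The normal equations are: 642·c₂ + 118·c₁ + 30·c₀ = 1428;  118·c₂ + 30·c₁ + 4·c₀ = 272;  30·c₂ + 4·c₁ + 4·c₀ = 68.
(Σh^2·h^2 = 642, Σh^2·h = 118, Σh^2 = 30, Σh·h = 30, Σh = 4, Σ1 = 4, Σh^2·P = 1428, Σh·P = 272, ΣP = 68.)
Inverting the 3×3 Gram matrix, [c₂, c₁, c₀]ᵀ = [2958/1549, 2142/1549, 2006/1549]ᵀ.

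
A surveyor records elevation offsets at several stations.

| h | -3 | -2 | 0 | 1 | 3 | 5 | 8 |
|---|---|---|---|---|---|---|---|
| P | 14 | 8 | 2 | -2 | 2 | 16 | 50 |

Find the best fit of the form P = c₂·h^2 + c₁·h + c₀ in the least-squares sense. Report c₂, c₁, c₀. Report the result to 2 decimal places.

c₂ = 1.02, c₁ = -1.93, c₀ = -0.20

The normal equations are: 4900·c₂ + 630·c₁ + 112·c₀ = 3774;  630·c₂ + 112·c₁ + 12·c₀ = 426;  112·c₂ + 12·c₁ + 7·c₀ = 90.
Solving the 3×3 system (Gaussian elimination) gives c₂ = 55057/53851, c₁ = -14817/7693, c₀ = -1534/7693.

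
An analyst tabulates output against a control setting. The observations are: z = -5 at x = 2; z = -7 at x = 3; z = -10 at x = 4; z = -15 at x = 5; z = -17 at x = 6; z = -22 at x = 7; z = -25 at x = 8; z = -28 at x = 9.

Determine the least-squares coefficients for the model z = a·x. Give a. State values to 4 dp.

The normal system MᵀM·[a]ᵀ = Mᵀz is [[284]]·[a]ᵀ = [-854]ᵀ.
a = (-854)/284 = -3.00704.

a = -3.0070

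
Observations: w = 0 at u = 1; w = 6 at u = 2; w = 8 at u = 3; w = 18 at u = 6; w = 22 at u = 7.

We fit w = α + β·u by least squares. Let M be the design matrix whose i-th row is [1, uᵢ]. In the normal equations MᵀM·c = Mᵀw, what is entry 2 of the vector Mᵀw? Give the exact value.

298

Entry 2 ↔ basis u, so (Mᵀw)_{2} = Σᵢ (u)·wᵢ = (1)·(0) + (2)·(6) + (3)·(8) + (6)·(18) + (7)·(22) = 298.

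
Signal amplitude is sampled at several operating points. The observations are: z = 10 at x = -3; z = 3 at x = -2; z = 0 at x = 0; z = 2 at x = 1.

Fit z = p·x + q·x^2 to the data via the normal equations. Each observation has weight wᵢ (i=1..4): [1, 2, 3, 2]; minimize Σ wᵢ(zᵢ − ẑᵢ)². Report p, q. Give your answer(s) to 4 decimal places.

p = 0.9286, q = 1.3571

AᵀWA·[p, q]ᵀ = AᵀWz reads: 19·p + (-41)·q = -38;  (-41)·p + 115·q = 118.
(Σwᵢ·x·x = 19, Σwᵢ·x·x^2 = -41, Σwᵢ·x^2·x^2 = 115, Σwᵢ·x·z = -38, Σwᵢ·x^2·z = 118.)
Δ = 19·115 − (-41)² = 504.
p = ((-38)·115 − (-41)·118)/504 = 13/14; q = (19·118 − (-41)·(-38))/504 = 19/14.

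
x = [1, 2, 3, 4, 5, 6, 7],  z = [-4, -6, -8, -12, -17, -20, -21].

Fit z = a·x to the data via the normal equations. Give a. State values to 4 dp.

a = -3.1429

From the data, Σx·x = 140.
Moment sums: Σx·z = -440.
Hence a = -440 / 140 ≈ -3.14286.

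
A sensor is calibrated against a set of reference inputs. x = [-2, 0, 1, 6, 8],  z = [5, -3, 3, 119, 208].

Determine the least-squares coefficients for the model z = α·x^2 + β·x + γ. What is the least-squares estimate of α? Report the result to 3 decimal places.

α = 3.011

The normal system MᵀM·[α, β, γ]ᵀ = Mᵀz is [[5409, 721, 105]; [721, 105, 13]; [105, 13, 5]]·[α, β, γ]ᵀ = [17619, 2371, 332]ᵀ.
Solving the 3×3 system (Gaussian elimination) gives α = 103215/34276, β = 76419/34276, γ = -45139/17138.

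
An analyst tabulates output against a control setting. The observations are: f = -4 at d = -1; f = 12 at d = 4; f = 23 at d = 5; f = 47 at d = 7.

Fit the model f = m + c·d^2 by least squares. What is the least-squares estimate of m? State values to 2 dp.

m = -4.73

Setting ∂/∂m … = 0 gives: 4·m + 91·c = 78;  91·m + 3283·c = 3066.
(Σ1 = 4, Σd^2 = 91, Σd^2·d^2 = 3283, Σf = 78, Σd^2·f = 3066.)
Determinant 4·3283 − 91² = 4851.
m = (78·3283 − 91·3066)/4851 = -52/11; c = (4·3066 − 91·78)/4851 = 82/77.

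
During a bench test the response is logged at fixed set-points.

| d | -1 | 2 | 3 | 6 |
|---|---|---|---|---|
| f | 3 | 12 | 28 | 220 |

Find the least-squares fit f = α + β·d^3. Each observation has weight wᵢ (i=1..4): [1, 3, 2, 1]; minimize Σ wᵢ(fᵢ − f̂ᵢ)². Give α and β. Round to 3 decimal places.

Forming MᵀWM = [[7, 293]; [293, 48307]] and MᵀWf = [315, 49317]ᵀ gives MᵀWM·[α, β]ᵀ = MᵀWf.
Eliminating β: 48307·(row 1) − 293·(row 2) gives 252300·α = 48307·315 − 293·49317 = 766824, so α = 63902/21025.
Then β = (49317 − 293·(63902/21025))/48307 = 21077/21025.

α = 3.039, β = 1.002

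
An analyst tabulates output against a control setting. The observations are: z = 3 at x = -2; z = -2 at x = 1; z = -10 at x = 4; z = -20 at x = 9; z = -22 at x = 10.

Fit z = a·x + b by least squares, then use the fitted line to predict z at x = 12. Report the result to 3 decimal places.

MᵀM·[a, b]ᵀ = Mᵀz reads: 202·a + 22·b = -448;  22·a + 5·b = -51.
(Σx·x = 202, Σx = 22, Σ1 = 5, Σx·z = -448, Σz = -51.)
det = 202·5 − 22² = 526.
a = ((-448)·5 − 22·(-51))/526 = -559/263; b = (202·(-51) − 22·(-448))/526 = -223/263.
At x = 12: ẑ = (-559/263)·(12) + (-223/263)·(1) = -6931/263.

ẑ = -26.354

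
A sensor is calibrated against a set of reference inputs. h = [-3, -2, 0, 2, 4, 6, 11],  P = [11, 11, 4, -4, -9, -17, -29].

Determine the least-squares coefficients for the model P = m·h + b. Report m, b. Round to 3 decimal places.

Compute the Gram sums: Σh·h = 190, Σh = 18, Σ1 = 7.
And Σh·P = -520, ΣP = -33.
Normal equations: [[190, 18]; [18, 7]]·[m, b]ᵀ = [-520, -33]ᵀ.
Determinant 190·7 − 18² = 1006.
m = ((-520)·7 − 18·(-33))/1006 = -1523/503; b = (190·(-33) − 18·(-520))/1006 = 1545/503.

m = -3.028, b = 3.072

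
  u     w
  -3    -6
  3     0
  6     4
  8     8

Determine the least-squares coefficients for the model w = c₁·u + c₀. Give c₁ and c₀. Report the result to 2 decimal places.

Setting ∂/∂c₁ … = 0 gives: 118·c₁ + 14·c₀ = 106;  14·c₁ + 4·c₀ = 6.
det = 118·4 − 14² = 276.
c₁ = (106·4 − 14·6)/276 = 85/69; c₀ = (118·6 − 14·106)/276 = -194/69.

c₁ = 1.23, c₀ = -2.81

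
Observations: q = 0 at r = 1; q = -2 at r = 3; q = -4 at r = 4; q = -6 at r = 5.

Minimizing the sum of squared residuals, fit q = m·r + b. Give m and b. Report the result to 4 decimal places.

m = -1.4857, b = 1.8286

Compute the Gram sums: Σr·r = 51, Σr = 13, Σ1 = 4.
For Aᵀq: Σr·q = -52, Σq = -12.
AᵀA·[m, b]ᵀ = Aᵀq becomes [[51, 13]; [13, 4]]·[m, b]ᵀ = [-52, -12]ᵀ.
Eliminating b: 4·(row 1) − 13·(row 2) gives 35·m = 4·(-52) − 13·(-12) = -52, so m = -52/35.
Then b = ((-12) − 13·(-52/35))/4 = 64/35.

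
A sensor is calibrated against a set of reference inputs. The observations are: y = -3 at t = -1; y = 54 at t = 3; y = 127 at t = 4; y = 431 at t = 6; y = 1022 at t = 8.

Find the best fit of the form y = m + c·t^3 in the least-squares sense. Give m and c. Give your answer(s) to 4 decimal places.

m = -0.5587, c = 1.9973

Normal-equation sums: Σ1 = 5, Σt^3 = 818, Σt^3·t^3 = 313626.
Right-hand side: Σy = 1631, Σt^3·y = 625949.
So AᵀA·[m, c]ᵀ = Aᵀy: [[5, 818]; [818, 313626]]·[m, c]ᵀ = [1631, 625949]ᵀ.
Eliminating c: 313626·(row 1) − 818·(row 2) gives 899006·m = 313626·1631 − 818·625949 = -502276, so m = -251138/449503.
Then c = (625949 − 818·(-251138/449503))/313626 = 1795587/899006.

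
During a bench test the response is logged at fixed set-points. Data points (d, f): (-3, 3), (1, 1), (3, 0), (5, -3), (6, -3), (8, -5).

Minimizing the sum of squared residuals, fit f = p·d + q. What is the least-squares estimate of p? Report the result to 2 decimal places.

From the data, Σd·d = 144, Σd = 20, Σ1 = 6.
Right-hand side: Σd·f = -81, Σf = -7.
Δ = 144·6 − 20² = 464.
p = ((-81)·6 − 20·(-7))/464 = -173/232; q = (144·(-7) − 20·(-81))/464 = 153/116.

p = -0.75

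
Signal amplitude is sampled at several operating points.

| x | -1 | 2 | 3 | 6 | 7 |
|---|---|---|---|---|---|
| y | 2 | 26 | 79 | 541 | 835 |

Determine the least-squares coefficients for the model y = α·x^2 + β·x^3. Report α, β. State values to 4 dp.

α = 2.6935, β = 2.0512

The normal equations are: 3795·α + 24857·β = 61208;  24857·α + 165099·β = 405600.
Eliminating β: 165099·(row 1) − 24857·(row 2) gives 8680256·α = 165099·61208 − 24857·405600 = 23380392, so α = 2922549/1085032.
Then β = (405600 − 24857·(2922549/1085032))/165099 = 2225593/1085032.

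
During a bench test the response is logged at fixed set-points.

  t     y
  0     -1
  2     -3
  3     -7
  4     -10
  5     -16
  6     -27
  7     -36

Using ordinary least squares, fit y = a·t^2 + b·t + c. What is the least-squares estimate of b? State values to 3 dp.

Compute the Gram sums: Σt^2·t^2 = 4675, Σt^2·t = 783, Σt^2 = 139, Σt·t = 139, Σt = 27, Σ1 = 7.
Right-hand side: Σt^2·y = -3371, Σt·y = -561, Σy = -100.
Normal equations: [[4675, 783, 139]; [783, 139, 27]; [139, 27, 7]]·[a, b, c]ᵀ = [-3371, -561, -100]ᵀ.
Solving the 3×3 system (Gaussian elimination) gives a = -8779/10164, b = 3687/3388, c = -967/726.

b = 1.088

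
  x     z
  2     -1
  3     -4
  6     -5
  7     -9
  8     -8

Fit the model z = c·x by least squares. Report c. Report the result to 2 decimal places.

Compute the Gram sums: Σx·x = 162.
Right-hand side: Σx·z = -171.
c = (-171)/162 = -1.05556.

c = -1.06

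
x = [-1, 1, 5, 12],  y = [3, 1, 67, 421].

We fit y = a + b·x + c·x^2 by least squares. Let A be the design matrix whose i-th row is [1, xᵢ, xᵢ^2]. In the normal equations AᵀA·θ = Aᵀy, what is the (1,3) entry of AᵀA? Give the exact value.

171

Row 1 ↔ basis 1, column 3 ↔ basis x^2, so (AᵀA)_{1,3} = Σᵢ x^2 = (1)·(1) + (1)·(1) + (1)·(25) + (1)·(144) = 171.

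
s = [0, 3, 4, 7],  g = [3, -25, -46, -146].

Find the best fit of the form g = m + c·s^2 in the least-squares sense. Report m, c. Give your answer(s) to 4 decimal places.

From the data, Σ1 = 4, Σs^2 = 74, Σs^2·s^2 = 2738.
For Mᵀg: Σg = -214, Σs^2·g = -8115.
MᵀM·[m, c]ᵀ = Mᵀg becomes [[4, 74]; [74, 2738]]·[m, c]ᵀ = [-214, -8115]ᵀ.
Determinant 4·2738 − 74² = 5476.
m = ((-214)·2738 − 74·(-8115))/5476 = 197/74; c = (4·(-8115) − 74·(-214))/5476 = -4156/1369.

m = 2.6622, c = -3.0358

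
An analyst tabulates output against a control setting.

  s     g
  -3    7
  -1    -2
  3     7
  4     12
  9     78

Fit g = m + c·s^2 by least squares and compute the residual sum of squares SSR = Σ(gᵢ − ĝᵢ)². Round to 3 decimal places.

SSR = 2.695

Compute the Gram sums: Σ1 = 5, Σs^2 = 116, Σs^2·s^2 = 6980.
Right-hand side: Σg = 102, Σs^2·g = 6634.
Determinant 5·6980 − 116² = 21444.
m = (102·6980 − 116·6634)/21444 = -14396/5361; c = (5·6634 − 116·102)/21444 = 10669/10722.
Residuals: 7825/10722, -1107/3574, 7825/10722, -2208/1787, 919/10722; SSR = 14449/5361.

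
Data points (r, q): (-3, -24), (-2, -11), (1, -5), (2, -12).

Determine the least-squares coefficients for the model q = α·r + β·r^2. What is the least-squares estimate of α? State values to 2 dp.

α = -0.53

Sums needed: Σr·r = 18, Σr·r^2 = -26, Σr^2·r^2 = 114.
For Mᵀq: Σr·q = 65, Σr^2·q = -313.
Normal equations: [[18, -26]; [-26, 114]]·[α, β]ᵀ = [65, -313]ᵀ.
Eliminating β: 114·(row 1) − (-26)·(row 2) gives 1376·α = 114·65 − (-26)·(-313) = -728, so α = -91/172.
Then β = ((-313) − (-26)·(-91/172))/114 = -493/172.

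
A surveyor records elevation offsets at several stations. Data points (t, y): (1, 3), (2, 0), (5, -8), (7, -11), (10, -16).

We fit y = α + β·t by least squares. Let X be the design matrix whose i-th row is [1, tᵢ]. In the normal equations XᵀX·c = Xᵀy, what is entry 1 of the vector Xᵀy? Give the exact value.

Entry 1 ↔ basis 1, so (Xᵀy)_{1} = Σᵢ yᵢ = (1)·(3) + (1)·(0) + (1)·(-8) + (1)·(-11) + (1)·(-16) = -32.

-32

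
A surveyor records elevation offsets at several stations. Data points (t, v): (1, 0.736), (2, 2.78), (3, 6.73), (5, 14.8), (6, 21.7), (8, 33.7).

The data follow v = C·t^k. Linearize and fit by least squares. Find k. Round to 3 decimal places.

With ln vᵢ as the transformed response and ln tᵢ as the regressor:
Σln t = 7.2724, Σ(ln t)² = 11.8122, Σln v = 11.9119, Σln t·ln v = 19.9684.
Normal system: [[11.8122, 7.2724]; [7.2724, 6]]·[k, ln C]ᵀ = [19.9684, 11.9119]ᵀ.
Solving (det = 17.9853): k = 1.84495, ln C = -0.25088.

k = 1.845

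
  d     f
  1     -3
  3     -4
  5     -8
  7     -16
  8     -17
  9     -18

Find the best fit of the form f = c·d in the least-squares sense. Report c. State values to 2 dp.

c = -2.03

The normal system MᵀM·[c]ᵀ = Mᵀf is [[229]]·[c]ᵀ = [-465]ᵀ.
c = (-465)/229 = -2.03057.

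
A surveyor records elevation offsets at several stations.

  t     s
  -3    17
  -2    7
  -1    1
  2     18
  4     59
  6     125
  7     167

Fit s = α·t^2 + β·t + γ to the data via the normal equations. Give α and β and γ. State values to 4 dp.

From the data, Σt^2·t^2 = 4067, Σt^2·t = 595, Σt^2 = 119, Σt·t = 119, Σt = 13, Σ1 = 7.
Moment sums: Σt^2·s = 13881, Σt·s = 2125, Σs = 394.
MᵀM·[α, β, γ]ᵀ = Mᵀs becomes [[4067, 595, 119]; [595, 119, 13]; [119, 13, 7]]·[α, β, γ]ᵀ = [13881, 2125, 394]ᵀ.
Row-reducing yields α = 80135/27006, β = 11531/3858, γ = 187/643.

α = 2.9673, β = 2.9889, γ = 0.2908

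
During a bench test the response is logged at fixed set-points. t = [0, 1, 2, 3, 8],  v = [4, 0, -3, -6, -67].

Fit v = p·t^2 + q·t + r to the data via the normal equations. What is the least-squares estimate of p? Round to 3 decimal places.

p = -1.050

Forming AᵀA = [[4194, 548, 78]; [548, 78, 14]; [78, 14, 5]] and Aᵀv = [-4354, -560, -72]ᵀ gives AᵀA·[p, q, r]ᵀ = Aᵀv.
Row-reducing yields p = -9033/8599, q = -2696/8599, r = 24638/8599.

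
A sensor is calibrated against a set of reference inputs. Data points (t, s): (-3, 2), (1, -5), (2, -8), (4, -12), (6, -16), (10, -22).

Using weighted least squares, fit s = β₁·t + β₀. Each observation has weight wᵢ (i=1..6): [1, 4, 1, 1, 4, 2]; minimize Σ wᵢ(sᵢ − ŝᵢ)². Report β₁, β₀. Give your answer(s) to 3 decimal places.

Setting ∂/∂β₁ … = 0 gives: 377·β₁ + 51·β₀ = -914;  51·β₁ + 13·β₀ = -146.
(Σwᵢ·t·t = 377, Σwᵢ·t = 51, Σwᵢ·1 = 13, Σwᵢ·t·s = -914, Σwᵢ·s = -146.)
det = 377·13 − 51² = 2300.
β₁ = ((-914)·13 − 51·(-146))/2300 = -1109/575; β₀ = (377·(-146) − 51·(-914))/2300 = -2107/575.

β₁ = -1.929, β₀ = -3.664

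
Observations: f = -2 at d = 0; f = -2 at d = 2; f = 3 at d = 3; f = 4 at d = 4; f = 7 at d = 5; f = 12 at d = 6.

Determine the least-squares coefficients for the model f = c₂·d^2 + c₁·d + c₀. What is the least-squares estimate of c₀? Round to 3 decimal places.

c₀ = -2.238

Compute the Gram sums: Σd^2·d^2 = 2274, Σd^2·d = 440, Σd^2 = 90, Σd·d = 90, Σd = 20, Σ1 = 6.
For Mᵀf: Σd^2·f = 690, Σd·f = 128, Σf = 22.
So MᵀM·[c₂, c₁, c₀]ᵀ = Mᵀf: [[2274, 440, 90]; [440, 90, 20]; [90, 20, 6]]·[c₂, c₁, c₀]ᵀ = [690, 128, 22]ᵀ.
Inverting the 3×3 Gram matrix, [c₂, c₁, c₀]ᵀ = [8/21, 2/35, -47/21]ᵀ.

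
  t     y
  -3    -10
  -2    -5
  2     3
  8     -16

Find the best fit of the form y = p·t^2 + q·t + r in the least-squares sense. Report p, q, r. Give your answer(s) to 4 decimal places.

Sums needed: Σt^2·t^2 = 4209, Σt^2·t = 485, Σt^2 = 81, Σt·t = 81, Σt = 5, Σ1 = 4.
And Σt^2·y = -1122, Σt·y = -82, Σy = -28.
Normal equations: [[4209, 485, 81]; [485, 81, 5]; [81, 5, 4]]·[p, q, r]ᵀ = [-1122, -82, -28]ᵀ.
Inverting the 3×3 Gram matrix, [p, q, r]ᵀ = [-469/895, 369/179, 926/895]ᵀ.

p = -0.5240, q = 2.0615, r = 1.0346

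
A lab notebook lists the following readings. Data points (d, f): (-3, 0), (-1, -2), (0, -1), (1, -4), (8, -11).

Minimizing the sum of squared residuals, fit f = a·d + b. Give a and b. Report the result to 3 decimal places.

a = -1.029, b = -2.571

From the data, Σd·d = 75, Σd = 5, Σ1 = 5.
Moment sums: Σd·f = -90, Σf = -18.
Normal equations: [[75, 5]; [5, 5]]·[a, b]ᵀ = [-90, -18]ᵀ.
det = 75·5 − 5² = 350.
a = ((-90)·5 − 5·(-18))/350 = -36/35; b = (75·(-18) − 5·(-90))/350 = -18/7.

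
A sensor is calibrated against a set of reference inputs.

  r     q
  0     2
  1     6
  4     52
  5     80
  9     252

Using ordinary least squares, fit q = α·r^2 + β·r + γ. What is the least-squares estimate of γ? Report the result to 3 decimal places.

Sums needed: Σr^2·r^2 = 7443, Σr^2·r = 919, Σr^2 = 123, Σr·r = 123, Σr = 19, Σ1 = 5.
Right-hand side: Σr^2·q = 23250, Σr·q = 2882, Σq = 392.
So AᵀA·[α, β, γ]ᵀ = Aᵀq: [[7443, 919, 123]; [919, 123, 19]; [123, 19, 5]]·[α, β, γ]ᵀ = [23250, 2882, 392]ᵀ.
Inverting the 3×3 Gram matrix, [α, β, γ]ᵀ = [5573/1826, 507/1826, 188/83]ᵀ.

γ = 2.265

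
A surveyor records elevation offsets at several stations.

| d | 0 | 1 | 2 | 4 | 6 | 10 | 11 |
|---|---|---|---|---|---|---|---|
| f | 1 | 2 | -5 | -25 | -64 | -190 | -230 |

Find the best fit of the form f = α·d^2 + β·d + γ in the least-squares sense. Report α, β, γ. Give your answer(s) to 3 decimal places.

Normal-equation sums: Σd^2·d^2 = 26210, Σd^2·d = 2620, Σd^2 = 278, Σd·d = 278, Σd = 34, Σ1 = 7.
Right-hand side: Σd^2·f = -49552, Σd·f = -4922, Σf = -511.
Normal equations: [[26210, 2620, 278]; [2620, 278, 34]; [278, 34, 7]]·[α, β, γ]ᵀ = [-49552, -4922, -511]ᵀ.
Solving the 3×3 system (Gaussian elimination) gives α = -118925/58219, β = 79272/58219, γ = 87999/58219.

α = -2.043, β = 1.362, γ = 1.512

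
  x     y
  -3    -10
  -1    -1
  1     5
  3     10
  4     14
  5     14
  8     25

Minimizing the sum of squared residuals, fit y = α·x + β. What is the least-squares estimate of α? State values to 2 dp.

α = 3.03

Setting ∂/∂α … = 0 gives: 125·α + 17·β = 392;  17·α + 7·β = 57.
Δ = 125·7 − 17² = 586.
α = (392·7 − 17·57)/586 = 1775/586; β = (125·57 − 17·392)/586 = 461/586.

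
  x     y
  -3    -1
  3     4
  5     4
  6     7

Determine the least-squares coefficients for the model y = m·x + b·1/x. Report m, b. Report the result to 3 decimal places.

m = 1.128, b = -3.034

From the data, Σx·x = 79, Σx·1/x = 4, Σ1/x·1/x = 29/100.
Moment sums: Σx·y = 77, Σ1/x·y = 109/30.
Normal equations: [[79, 4]; [4, 29/100]]·[m, b]ᵀ = [77, 109/30]ᵀ.
Eliminating b: (29/100)·(row 1) − 4·(row 2) gives (691/100)·m = (29/100)·77 − 4·(109/30) = 2339/300, so m = 2339/2073.
Then b = ((109/30) − 4·(2339/2073))/(29/100) = -6290/2073.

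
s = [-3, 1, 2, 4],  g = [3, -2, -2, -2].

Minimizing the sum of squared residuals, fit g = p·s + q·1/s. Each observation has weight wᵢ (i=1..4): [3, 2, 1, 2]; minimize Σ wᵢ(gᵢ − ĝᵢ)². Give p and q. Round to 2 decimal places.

With design matrix M, MᵀWM = [[65, 8]; [8, 65/24]] and MᵀWg = [-51, -9]ᵀ.
det = 65·(65/24) − 8² = 2689/24.
p = ((-51)·(65/24) − 8·(-9))/(2689/24) = -1587/2689; q = (65·(-9) − 8·(-51))/(2689/24) = -4248/2689.

p = -0.59, q = -1.58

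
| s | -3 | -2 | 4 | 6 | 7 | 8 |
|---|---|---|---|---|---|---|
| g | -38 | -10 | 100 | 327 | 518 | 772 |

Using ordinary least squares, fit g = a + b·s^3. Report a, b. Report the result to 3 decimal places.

MᵀM·[a, b]ᵀ = Mᵀg reads: 6·a + 1100·b = 1669;  1100·a + 431338·b = 651076.
(Σ1 = 6, Σs^3 = 1100, Σs^3·s^3 = 431338, Σg = 1669, Σs^3·g = 651076.)
Eliminating b: 431338·(row 1) − 1100·(row 2) gives 1378028·a = 431338·1669 − 1100·651076 = 3719522, so a = 1859761/689014.
Then b = (651076 − 1100·(1859761/689014))/431338 = 517639/344507.

a = 2.699, b = 1.503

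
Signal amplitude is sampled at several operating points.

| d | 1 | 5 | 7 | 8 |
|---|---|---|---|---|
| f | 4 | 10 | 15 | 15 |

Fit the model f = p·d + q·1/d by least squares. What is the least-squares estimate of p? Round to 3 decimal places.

p = 1.948

From the data, Σd·d = 139, Σd·1/d = 4, Σ1/d·1/d = 84361/78400.
Moment sums: Σd·f = 279, Σ1/d·f = 561/56.
Δ = 139·(84361/78400) − 4² = 10471779/78400.
p = (279·(84361/78400) − 4·(561/56))/(10471779/78400) = 6798373/3490593; q = (139·(561/56) − 4·279)/(10471779/78400) = 7225400/3490593.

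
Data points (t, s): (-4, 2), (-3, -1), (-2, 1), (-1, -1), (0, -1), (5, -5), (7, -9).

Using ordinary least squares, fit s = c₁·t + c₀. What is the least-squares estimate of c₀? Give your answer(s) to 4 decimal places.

c₀ = -1.7514

The normal system AᵀA·[c₁, c₀]ᵀ = Aᵀs is [[104, 2]; [2, 7]]·[c₁, c₀]ᵀ = [-94, -14]ᵀ.
Δ = 104·7 − 2² = 724.
c₁ = ((-94)·7 − 2·(-14))/724 = -315/362; c₀ = (104·(-14) − 2·(-94))/724 = -317/181.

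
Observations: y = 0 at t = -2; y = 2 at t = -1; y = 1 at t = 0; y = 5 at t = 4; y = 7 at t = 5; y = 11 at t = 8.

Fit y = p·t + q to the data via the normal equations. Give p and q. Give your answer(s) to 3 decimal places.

From the data, Σt·t = 110, Σt = 14, Σ1 = 6.
Moment sums: Σt·y = 141, Σy = 26.
So XᵀX·[p, q]ᵀ = Xᵀy: [[110, 14]; [14, 6]]·[p, q]ᵀ = [141, 26]ᵀ.
det = 110·6 − 14² = 464.
p = (141·6 − 14·26)/464 = 241/232; q = (110·26 − 14·141)/464 = 443/232.

p = 1.039, q = 1.909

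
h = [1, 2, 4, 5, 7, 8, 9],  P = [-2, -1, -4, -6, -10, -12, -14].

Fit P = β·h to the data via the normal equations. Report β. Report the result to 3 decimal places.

Sums needed: Σh·h = 240.
Moment sums: Σh·P = -342.
So MᵀM·[β]ᵀ = MᵀP: [[240]]·[β]ᵀ = [-342]ᵀ.
Hence β = -342 / 240 ≈ -1.425.

β = -1.425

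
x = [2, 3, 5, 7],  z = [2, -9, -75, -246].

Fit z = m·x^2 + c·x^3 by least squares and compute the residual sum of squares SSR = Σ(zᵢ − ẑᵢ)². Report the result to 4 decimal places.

SSR = 3.3146

Forming MᵀM = [[3123, 20207]; [20207, 134067]] and Mᵀz = [-14002, -93980]ᵀ gives MᵀM·[m, c]ᵀ = Mᵀz.
Determinant 3123·134067 − 20207² = 10368392.
m = ((-14002)·134067 − 20207·(-93980))/10368392 = 10923863/5184196; c = (3123·(-93980) − 20207·(-14002))/10368392 = -5280563/5184196.
Residuals: 2229361/1296049, -1198665/2592098, -460225/1296049, 325803/2592098; SSR = 8591641/2592098.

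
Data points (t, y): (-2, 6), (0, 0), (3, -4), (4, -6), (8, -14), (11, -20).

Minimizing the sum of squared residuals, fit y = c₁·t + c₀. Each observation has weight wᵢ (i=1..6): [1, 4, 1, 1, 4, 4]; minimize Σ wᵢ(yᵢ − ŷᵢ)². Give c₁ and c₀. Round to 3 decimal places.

The normal system MᵀWM·[c₁, c₀]ᵀ = MᵀWy is [[769, 81]; [81, 15]]·[c₁, c₀]ᵀ = [-1376, -140]ᵀ.
Determinant 769·15 − 81² = 4974.
c₁ = ((-1376)·15 − 81·(-140))/4974 = -1550/829; c₀ = (769·(-140) − 81·(-1376))/4974 = 1898/2487.

c₁ = -1.870, c₀ = 0.763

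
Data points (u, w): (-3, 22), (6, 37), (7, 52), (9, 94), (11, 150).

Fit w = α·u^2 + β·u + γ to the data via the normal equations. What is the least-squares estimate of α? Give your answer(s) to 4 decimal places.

Normal-equation sums: Σu^2·u^2 = 24980, Σu^2·u = 2592, Σu^2 = 296, Σu·u = 296, Σu = 30, Σ1 = 5.
And Σu^2·w = 29842, Σu·w = 3016, Σw = 355.
Normal equations: [[24980, 2592, 296]; [2592, 296, 30]; [296, 30, 5]]·[α, β, γ]ᵀ = [29842, 3016, 355]ᵀ.
Solving the 3×3 system (Gaussian elimination) gives α = 62675/41486, β = -124019/41486, γ = -10370/20743.

α = 1.5108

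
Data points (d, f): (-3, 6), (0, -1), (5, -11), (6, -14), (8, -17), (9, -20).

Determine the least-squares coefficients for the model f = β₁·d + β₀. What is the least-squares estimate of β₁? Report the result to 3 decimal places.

AᵀA·[β₁, β₀]ᵀ = Aᵀf reads: 215·β₁ + 25·β₀ = -473;  25·β₁ + 6·β₀ = -57.
Eliminating β₀: 6·(row 1) − 25·(row 2) gives 665·β₁ = 6·(-473) − 25·(-57) = -1413, so β₁ = -1413/665.
Then β₀ = ((-57) − 25·(-1413/665))/6 = -86/133.

β₁ = -2.125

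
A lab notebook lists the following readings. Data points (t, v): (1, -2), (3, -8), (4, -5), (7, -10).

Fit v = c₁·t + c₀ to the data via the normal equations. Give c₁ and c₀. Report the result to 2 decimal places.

Normal-equation sums: Σt·t = 75, Σt = 15, Σ1 = 4.
Right-hand side: Σt·v = -116, Σv = -25.
So AᵀA·[c₁, c₀]ᵀ = Aᵀv: [[75, 15]; [15, 4]]·[c₁, c₀]ᵀ = [-116, -25]ᵀ.
Δ = 75·4 − 15² = 75.
c₁ = ((-116)·4 − 15·(-25))/75 = -89/75; c₀ = (75·(-25) − 15·(-116))/75 = -9/5.

c₁ = -1.19, c₀ = -1.80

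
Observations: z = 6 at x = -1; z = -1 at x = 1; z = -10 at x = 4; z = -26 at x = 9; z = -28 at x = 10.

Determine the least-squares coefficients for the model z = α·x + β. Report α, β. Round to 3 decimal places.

α = -3.107, β = 2.494

The normal system MᵀM·[α, β]ᵀ = Mᵀz is [[199, 23]; [23, 5]]·[α, β]ᵀ = [-561, -59]ᵀ.
det = 199·5 − 23² = 466.
α = ((-561)·5 − 23·(-59))/466 = -724/233; β = (199·(-59) − 23·(-561))/466 = 581/233.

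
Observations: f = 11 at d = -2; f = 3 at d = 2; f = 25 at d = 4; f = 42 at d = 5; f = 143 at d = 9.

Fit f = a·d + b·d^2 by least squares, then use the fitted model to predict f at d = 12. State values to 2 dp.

The normal equations are: 130·a + 918·b = 1581;  918·a + 7474·b = 13089.
Determinant 130·7474 − 918² = 128896.
a = (1581·7474 − 918·13089)/128896 = -49827/32224; b = (130·13089 − 918·1581)/128896 = 62553/32224.
At d = 12: f̂ = (-49827/32224)·(12) + (62553/32224)·(144) = 2102427/8056.

f̂ = 260.98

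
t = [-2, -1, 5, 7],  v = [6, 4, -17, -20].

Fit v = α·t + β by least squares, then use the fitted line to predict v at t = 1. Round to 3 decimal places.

Sums needed: Σt·t = 79, Σt = 9, Σ1 = 4.
Right-hand side: Σt·v = -241, Σv = -27.
Determinant 79·4 − 9² = 235.
α = ((-241)·4 − 9·(-27))/235 = -721/235; β = (79·(-27) − 9·(-241))/235 = 36/235.
At t = 1: v̂ = (-721/235)·(1) + (36/235)·(1) = -137/47.

v̂ = -2.915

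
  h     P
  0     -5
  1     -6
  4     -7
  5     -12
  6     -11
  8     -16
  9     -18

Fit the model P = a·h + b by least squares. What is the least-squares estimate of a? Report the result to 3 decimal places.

From the data, Σh·h = 223, Σh = 33, Σ1 = 7.
Right-hand side: Σh·P = -450, ΣP = -75.
det = 223·7 − 33² = 472.
a = ((-450)·7 − 33·(-75))/472 = -675/472; b = (223·(-75) − 33·(-450))/472 = -1875/472.

a = -1.430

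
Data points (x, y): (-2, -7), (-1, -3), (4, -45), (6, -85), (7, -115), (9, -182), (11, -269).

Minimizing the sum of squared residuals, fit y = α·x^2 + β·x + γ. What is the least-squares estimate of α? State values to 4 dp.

α = -2.0225

Compute the Gram sums: Σx^2·x^2 = 25172, Σx^2·x = 2674, Σx^2 = 308, Σx·x = 308, Σx = 34, Σ1 = 7.
Right-hand side: Σx^2·y = -56737, Σx·y = -6075, Σy = -706.
MᵀM·[α, β, γ]ᵀ = Mᵀy becomes [[25172, 2674, 308]; [2674, 308, 34]; [308, 34, 7]]·[α, β, γ]ᵀ = [-56737, -6075, -706]ᵀ.
Solving the 3×3 system (Gaussian elimination) gives α = -1927631/953106, β = -251033/136158, γ = -66111/22693.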